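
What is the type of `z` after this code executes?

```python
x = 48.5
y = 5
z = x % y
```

float % int = float

float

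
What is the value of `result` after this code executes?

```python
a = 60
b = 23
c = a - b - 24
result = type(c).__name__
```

a is int; b is int; c is int; result = 'int'

'int'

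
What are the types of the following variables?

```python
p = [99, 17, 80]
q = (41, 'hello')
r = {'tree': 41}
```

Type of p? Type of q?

p is assigned a list literal (square brackets); q is assigned a tuple (parenthesized, comma-separated values)

list, tuple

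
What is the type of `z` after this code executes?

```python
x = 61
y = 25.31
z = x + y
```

int + float = float

float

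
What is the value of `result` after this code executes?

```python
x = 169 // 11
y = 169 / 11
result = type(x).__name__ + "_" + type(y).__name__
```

x is int; y is float; result = 'int_float'

'int_float'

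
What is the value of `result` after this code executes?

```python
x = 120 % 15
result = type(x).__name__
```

x is int; result = 'int'

'int'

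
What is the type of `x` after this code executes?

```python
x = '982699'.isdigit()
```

str.isdigit() returns bool

bool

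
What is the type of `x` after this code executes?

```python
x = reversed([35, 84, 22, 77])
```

reversed() on a list returns list_reverseiterator

list_reverseiterator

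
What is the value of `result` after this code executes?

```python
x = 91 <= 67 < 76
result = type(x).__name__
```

x is bool; result = 'bool'

'bool'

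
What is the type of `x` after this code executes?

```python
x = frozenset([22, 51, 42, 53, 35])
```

frozenset() returns frozenset

frozenset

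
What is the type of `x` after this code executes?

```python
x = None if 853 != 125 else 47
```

853 != 125 is True, so the if branch is taken

NoneType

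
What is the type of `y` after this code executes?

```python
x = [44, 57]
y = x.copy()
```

list.copy() returns list

list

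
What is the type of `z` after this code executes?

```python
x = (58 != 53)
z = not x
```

'not' returns bool

bool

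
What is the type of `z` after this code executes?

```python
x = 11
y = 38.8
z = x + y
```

int + float = float

float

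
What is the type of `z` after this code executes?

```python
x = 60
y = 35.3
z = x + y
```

int + float = float

float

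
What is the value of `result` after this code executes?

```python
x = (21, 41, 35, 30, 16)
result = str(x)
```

x = (21, 41, 35, 30, 16); result = '(21, 41, 35, 30, 16)'

'(21, 41, 35, 30, 16)'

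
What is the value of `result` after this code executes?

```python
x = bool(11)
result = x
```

x = True; result = True

True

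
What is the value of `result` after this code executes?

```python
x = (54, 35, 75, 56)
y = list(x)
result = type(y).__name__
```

x is tuple; y is list; result = 'list'

'list'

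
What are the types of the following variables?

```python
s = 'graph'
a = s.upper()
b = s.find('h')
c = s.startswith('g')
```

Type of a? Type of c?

upper() returns str; startswith() returns bool

str, bool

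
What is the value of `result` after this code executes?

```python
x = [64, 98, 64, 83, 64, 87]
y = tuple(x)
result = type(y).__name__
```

x is list; y is tuple; result = 'tuple'

'tuple'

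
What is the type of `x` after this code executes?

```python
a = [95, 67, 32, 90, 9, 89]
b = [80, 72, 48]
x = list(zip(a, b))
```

list(zip()) returns a list of tuples

list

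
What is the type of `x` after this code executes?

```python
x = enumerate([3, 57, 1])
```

enumerate() returns an enumerate object

enumerate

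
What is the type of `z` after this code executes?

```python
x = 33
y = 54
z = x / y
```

int / int = float

float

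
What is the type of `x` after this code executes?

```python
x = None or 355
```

'or' with None returns the other truthy value

int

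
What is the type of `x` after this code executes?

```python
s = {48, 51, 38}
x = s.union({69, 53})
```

set.union() returns a new set

set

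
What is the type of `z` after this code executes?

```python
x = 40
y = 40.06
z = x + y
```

int + float = float

float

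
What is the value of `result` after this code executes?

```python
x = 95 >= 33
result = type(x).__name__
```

x is bool; result = 'bool'

'bool'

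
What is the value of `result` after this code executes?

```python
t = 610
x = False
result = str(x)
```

t = 610; x = False; result = 'False'

'False'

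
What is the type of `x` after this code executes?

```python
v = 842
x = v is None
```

'is' comparison returns bool

bool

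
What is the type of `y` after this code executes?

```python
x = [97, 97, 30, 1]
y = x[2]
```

Indexing list[int] returns int

int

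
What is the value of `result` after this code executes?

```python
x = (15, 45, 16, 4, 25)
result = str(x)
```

x = (15, 45, 16, 4, 25); result = '(15, 45, 16, 4, 25)'

'(15, 45, 16, 4, 25)'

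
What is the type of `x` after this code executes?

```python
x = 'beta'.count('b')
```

str.count() returns int

int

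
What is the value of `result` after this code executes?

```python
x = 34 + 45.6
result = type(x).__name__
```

x is float; result = 'float'

'float'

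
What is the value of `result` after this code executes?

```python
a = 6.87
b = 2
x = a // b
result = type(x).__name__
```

a is float; b is int; x is float; result = 'float'

'float'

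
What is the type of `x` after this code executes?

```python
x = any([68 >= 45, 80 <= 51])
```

any() returns bool

bool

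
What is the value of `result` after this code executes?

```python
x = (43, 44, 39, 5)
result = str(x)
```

x = (43, 44, 39, 5); result = '(43, 44, 39, 5)'

'(43, 44, 39, 5)'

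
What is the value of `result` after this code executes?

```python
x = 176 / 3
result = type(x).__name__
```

x is float; result = 'float'

'float'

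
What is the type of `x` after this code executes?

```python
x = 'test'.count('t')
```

str.count() returns int

int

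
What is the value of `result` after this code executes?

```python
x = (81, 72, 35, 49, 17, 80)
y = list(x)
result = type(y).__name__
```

x is tuple; y is list; result = 'list'

'list'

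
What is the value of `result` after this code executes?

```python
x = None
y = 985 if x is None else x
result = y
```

x = None; y = 985; result = 985

985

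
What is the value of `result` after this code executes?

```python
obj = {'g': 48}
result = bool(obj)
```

obj = {'g': 48}; result = True

True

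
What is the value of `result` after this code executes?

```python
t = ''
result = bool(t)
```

t = ''; result = False

False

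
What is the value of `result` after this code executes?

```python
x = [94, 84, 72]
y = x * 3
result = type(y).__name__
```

x is list; y is list; result = 'list'

'list'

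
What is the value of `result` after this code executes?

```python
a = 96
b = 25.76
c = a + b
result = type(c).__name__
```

a is int; b is float; c is float; result = 'float'

'float'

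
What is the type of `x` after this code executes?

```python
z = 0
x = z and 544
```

'and' returns first falsy value (0 is int)

int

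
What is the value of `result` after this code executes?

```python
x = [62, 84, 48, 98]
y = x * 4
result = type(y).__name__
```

x is list; y is list; result = 'list'

'list'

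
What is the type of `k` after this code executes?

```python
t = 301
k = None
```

None has type NoneType

NoneType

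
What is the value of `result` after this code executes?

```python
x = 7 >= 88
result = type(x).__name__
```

x is bool; result = 'bool'

'bool'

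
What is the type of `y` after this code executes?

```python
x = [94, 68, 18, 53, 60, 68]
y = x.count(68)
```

list.count() returns int

int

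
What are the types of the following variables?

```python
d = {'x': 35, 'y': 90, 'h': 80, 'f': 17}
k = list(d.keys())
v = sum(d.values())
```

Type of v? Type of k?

sum of ints is int; list() converts to list

int, list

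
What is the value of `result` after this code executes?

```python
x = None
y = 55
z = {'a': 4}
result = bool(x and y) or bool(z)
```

x = None; y = 55; z = {'a': 4}; result = True

True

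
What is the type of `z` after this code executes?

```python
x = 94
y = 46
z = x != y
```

Comparison returns bool

bool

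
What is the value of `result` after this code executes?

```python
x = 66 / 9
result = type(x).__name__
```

x is float; result = 'float'

'float'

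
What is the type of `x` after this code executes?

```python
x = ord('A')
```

ord() returns int (code point)

int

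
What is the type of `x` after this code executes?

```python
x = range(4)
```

range() returns a range object

range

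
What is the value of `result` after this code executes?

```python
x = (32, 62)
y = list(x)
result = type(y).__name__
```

x is tuple; y is list; result = 'list'

'list'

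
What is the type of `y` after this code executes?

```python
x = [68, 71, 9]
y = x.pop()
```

list.pop() returns the popped element

int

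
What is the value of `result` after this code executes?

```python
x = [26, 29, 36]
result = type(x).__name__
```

x is list; result = 'list'

'list'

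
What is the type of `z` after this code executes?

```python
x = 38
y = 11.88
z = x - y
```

int - float = float

float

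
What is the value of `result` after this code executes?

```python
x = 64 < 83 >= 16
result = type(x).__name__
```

x is bool; result = 'bool'

'bool'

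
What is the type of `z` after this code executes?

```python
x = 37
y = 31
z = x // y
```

int // int = int

int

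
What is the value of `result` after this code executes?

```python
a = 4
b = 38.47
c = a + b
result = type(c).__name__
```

a is int; b is float; c is float; result = 'float'

'float'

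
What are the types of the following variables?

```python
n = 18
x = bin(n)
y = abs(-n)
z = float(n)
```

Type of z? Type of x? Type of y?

float() returns float; bin() returns str; abs() of int returns int

float, str, int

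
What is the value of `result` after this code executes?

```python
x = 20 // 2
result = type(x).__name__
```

x is int; result = 'int'

'int'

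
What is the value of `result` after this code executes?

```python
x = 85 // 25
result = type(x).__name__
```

x is int; result = 'int'

'int'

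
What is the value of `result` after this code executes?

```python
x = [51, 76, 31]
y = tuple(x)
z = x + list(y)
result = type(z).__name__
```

x is list; y is tuple; z is list; result = 'list'

'list'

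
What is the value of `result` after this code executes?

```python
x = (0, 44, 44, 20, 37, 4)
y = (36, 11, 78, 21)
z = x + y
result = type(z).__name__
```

x is tuple; y is tuple; z is tuple; result = 'tuple'

'tuple'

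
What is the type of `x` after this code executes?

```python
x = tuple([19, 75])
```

tuple() constructor returns tuple

tuple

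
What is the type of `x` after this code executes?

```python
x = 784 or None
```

'or' returns first truthy value

int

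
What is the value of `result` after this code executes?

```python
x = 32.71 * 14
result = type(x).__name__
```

x is float; result = 'float'

'float'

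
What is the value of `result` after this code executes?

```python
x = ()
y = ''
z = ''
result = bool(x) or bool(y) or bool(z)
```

x = (); y = ''; z = ''; result = False

False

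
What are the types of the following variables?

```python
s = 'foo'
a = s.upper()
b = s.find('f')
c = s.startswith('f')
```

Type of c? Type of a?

startswith() returns bool; upper() returns str

bool, str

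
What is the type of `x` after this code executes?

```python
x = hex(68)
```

hex() returns str representation

str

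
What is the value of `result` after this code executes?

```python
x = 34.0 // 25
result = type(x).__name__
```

x is float; result = 'float'

'float'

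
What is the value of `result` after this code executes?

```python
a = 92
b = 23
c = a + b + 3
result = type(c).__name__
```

a is int; b is int; c is int; result = 'int'

'int'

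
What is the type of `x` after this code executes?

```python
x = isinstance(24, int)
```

isinstance() returns bool

bool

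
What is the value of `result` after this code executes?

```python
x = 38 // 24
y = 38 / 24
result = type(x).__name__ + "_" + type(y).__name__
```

x is int; y is float; result = 'int_float'

'int_float'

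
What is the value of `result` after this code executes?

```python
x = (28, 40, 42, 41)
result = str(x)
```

x = (28, 40, 42, 41); result = '(28, 40, 42, 41)'

'(28, 40, 42, 41)'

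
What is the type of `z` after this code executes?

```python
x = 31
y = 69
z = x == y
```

Comparison returns bool

bool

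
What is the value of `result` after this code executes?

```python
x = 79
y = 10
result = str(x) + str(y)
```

x = 79; y = 10; result = '7910'

'7910'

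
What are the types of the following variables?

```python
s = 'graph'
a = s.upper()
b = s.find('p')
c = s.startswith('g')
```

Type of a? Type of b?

upper() returns str; find() returns int

str, int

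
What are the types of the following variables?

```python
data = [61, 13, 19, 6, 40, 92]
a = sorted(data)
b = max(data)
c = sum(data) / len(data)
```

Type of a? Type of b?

sorted() returns list; max of ints returns int

list, int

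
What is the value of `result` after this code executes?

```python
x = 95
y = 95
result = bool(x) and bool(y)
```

x = 95; y = 95; result = True

True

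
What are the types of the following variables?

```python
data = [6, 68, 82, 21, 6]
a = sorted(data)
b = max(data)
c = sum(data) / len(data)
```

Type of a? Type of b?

sorted() returns list; max of ints returns int

list, int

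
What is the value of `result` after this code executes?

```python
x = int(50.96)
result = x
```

x = 50; result = 50

50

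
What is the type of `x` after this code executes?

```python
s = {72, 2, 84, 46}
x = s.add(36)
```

set.add() returns None (mutates in place)

NoneType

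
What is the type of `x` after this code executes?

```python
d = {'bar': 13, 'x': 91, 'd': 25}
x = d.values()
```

.values() returns dict_values view

dict_values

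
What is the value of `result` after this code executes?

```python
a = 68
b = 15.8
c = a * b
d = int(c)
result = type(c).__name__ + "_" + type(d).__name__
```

a is int; b is float; c is float; d is int; result = 'float_int'

'float_int'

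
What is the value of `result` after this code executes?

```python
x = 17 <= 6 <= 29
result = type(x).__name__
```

x is bool; result = 'bool'

'bool'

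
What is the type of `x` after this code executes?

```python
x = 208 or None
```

'or' returns first truthy value

int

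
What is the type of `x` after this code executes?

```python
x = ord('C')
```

ord() returns int (code point)

int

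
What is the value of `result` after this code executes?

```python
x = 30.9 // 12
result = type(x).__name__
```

x is float; result = 'float'

'float'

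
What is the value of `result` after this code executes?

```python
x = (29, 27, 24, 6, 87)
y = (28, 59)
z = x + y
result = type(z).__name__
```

x is tuple; y is tuple; z is tuple; result = 'tuple'

'tuple'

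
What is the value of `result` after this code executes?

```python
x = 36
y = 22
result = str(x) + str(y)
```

x = 36; y = 22; result = '3622'

'3622'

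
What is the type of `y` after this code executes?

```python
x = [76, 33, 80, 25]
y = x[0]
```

Indexing list[int] returns int

int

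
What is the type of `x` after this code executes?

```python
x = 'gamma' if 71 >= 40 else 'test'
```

Both branches of conditional are str

str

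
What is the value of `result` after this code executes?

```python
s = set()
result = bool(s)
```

s = set(); result = False

False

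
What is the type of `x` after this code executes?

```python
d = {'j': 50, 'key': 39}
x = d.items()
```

dict.items() returns dict_items view

dict_items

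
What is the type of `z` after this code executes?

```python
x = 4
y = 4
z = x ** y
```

positive int ** positive int = int

int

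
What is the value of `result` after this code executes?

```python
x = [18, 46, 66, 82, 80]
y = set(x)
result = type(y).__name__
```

x is list; y is set; result = 'set'

'set'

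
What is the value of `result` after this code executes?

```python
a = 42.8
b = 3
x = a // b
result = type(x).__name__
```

a is float; b is int; x is float; result = 'float'

'float'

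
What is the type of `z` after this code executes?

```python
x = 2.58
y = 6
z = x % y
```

float % int = float

float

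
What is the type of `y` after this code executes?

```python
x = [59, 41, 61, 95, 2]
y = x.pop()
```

list.pop() returns the popped element

int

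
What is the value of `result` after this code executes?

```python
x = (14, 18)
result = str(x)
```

x = (14, 18); result = '(14, 18)'

'(14, 18)'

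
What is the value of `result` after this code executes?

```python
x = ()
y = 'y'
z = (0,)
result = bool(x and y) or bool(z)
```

x = (); y = 'y'; z = (0,); result = True

True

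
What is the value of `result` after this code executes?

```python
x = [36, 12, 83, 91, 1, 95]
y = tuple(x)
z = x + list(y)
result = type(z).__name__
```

x is list; y is tuple; z is list; result = 'list'

'list'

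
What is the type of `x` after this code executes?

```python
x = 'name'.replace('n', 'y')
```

str.replace() returns str

str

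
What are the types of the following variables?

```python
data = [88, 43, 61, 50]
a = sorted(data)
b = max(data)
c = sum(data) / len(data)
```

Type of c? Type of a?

int / int = float; sorted() returns list

float, list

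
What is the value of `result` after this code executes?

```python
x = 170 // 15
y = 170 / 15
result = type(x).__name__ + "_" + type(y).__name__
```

x is int; y is float; result = 'int_float'

'int_float'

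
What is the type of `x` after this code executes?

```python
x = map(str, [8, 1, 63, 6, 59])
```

map() returns a map object

map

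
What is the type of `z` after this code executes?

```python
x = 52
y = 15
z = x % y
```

int % int = int

int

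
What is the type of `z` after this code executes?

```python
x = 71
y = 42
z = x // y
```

int // int = int

int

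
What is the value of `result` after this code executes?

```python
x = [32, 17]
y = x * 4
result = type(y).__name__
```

x is list; y is list; result = 'list'

'list'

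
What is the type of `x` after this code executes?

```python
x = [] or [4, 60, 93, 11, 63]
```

'or' returns first truthy value (list)

list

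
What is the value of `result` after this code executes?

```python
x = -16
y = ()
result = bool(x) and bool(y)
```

x = -16; y = (); result = False

False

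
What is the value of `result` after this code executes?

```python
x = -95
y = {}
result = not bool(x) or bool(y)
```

x = -95; y = {}; result = False

False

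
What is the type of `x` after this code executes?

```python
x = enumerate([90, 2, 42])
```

enumerate() returns an enumerate object

enumerate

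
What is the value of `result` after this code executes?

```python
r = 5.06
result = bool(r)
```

r = 5.06; result = True

True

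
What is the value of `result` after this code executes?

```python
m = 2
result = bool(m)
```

m = 2; result = True

True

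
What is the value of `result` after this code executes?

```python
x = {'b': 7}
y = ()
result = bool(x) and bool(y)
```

x = {'b': 7}; y = (); result = False

False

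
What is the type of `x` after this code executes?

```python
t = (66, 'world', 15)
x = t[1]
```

Index 1 of tuple is a str literal

str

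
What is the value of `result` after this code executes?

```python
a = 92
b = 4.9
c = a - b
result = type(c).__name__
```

a is int; b is float; c is float; result = 'float'

'float'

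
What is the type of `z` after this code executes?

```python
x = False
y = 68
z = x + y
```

bool + int = int (bool is subclass of int)

int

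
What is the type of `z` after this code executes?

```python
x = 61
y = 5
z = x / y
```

int / int = float

float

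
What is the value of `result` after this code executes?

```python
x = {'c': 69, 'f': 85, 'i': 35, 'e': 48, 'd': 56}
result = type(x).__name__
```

x is dict; result = 'dict'

'dict'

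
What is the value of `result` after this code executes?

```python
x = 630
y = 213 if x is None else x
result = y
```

x = 630; y = 630; result = 630

630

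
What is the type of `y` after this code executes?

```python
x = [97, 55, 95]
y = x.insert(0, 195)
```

list.insert() returns None

NoneType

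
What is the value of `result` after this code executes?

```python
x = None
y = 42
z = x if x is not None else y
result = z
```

x = None; y = 42; z = 42; result = 42

42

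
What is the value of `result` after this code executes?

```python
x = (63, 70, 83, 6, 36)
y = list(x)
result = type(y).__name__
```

x is tuple; y is list; result = 'list'

'list'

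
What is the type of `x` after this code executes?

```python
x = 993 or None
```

'or' returns first truthy value

int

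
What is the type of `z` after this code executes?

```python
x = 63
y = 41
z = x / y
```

int / int = float

float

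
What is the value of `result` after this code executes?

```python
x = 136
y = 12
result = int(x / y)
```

x = 136; y = 12; result = 11

11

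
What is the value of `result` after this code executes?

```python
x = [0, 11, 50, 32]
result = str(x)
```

x = [0, 11, 50, 32]; result = '[0, 11, 50, 32]'

'[0, 11, 50, 32]'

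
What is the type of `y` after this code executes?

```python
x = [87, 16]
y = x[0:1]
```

Slicing a list returns a list

list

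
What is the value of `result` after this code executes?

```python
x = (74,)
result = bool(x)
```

x = (74,); result = True

True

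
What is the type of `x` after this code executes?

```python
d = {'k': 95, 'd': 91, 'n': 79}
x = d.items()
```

dict.items() returns dict_items view

dict_items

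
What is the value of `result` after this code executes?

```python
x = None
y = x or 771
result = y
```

x = None; y = 771; result = 771

771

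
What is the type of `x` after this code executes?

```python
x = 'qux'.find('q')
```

str.find() returns int index

int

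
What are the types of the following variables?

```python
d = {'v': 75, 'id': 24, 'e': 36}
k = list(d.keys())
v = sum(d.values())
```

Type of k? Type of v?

list() converts to list; sum of ints is int

list, int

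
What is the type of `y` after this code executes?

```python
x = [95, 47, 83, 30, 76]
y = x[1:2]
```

Slicing a list returns a list

list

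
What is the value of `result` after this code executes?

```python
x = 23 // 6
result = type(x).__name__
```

x is int; result = 'int'

'int'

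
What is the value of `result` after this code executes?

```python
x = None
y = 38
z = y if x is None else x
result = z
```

x = None; y = 38; z = 38; result = 38

38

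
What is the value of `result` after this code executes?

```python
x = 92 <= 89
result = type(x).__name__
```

x is bool; result = 'bool'

'bool'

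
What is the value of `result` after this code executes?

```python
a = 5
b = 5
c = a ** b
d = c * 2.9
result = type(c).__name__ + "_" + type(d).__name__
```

a is int; b is int; c is int; d is float; result = 'int_float'

'int_float'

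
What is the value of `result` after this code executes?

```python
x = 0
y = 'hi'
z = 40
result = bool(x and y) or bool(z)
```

x = 0; y = 'hi'; z = 40; result = True

True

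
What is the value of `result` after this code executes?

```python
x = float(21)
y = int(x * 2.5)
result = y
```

x = 21.0; y = 52; result = 52

52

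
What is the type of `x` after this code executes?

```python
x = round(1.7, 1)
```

round() with decimal places returns float

float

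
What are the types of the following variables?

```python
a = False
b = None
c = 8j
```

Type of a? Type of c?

a is assigned the constant False, which has type bool; c is assigned 8j, an imaginary literal (j suffix), which has type complex

bool, complex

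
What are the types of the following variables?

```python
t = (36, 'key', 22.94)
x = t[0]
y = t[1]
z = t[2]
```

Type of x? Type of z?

tuple[0] is int; tuple[2] is float

int, float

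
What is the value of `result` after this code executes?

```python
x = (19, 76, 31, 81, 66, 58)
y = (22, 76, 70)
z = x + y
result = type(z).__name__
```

x is tuple; y is tuple; z is tuple; result = 'tuple'

'tuple'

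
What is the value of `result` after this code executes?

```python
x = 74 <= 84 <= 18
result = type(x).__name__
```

x is bool; result = 'bool'

'bool'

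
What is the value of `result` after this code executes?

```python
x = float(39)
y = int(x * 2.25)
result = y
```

x = 39.0; y = 87; result = 87

87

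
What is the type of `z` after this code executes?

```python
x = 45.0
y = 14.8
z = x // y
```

float // float = float

float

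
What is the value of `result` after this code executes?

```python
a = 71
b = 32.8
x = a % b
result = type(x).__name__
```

a is int; b is float; x is float; result = 'float'

'float'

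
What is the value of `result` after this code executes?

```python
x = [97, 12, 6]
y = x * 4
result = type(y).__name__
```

x is list; y is list; result = 'list'

'list'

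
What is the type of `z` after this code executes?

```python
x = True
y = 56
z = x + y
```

bool + int = int (bool is subclass of int)

int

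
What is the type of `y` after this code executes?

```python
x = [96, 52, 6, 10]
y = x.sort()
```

list.sort() returns None (mutates in place)

NoneType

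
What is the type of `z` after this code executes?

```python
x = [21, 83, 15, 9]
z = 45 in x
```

'in' operator returns bool

bool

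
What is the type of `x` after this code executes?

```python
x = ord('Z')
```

ord() returns int (code point)

int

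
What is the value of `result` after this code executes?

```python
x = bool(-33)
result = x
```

x = True; result = True

True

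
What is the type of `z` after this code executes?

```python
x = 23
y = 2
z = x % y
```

int % int = int

int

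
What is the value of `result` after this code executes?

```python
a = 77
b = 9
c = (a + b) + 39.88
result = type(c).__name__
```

a is int; b is int; c is float; result = 'float'

'float'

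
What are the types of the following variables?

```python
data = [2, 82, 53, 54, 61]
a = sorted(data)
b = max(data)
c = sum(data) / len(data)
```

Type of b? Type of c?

max of ints returns int; int / int = float

int, float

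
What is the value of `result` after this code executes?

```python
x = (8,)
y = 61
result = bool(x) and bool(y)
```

x = (8,); y = 61; result = True

True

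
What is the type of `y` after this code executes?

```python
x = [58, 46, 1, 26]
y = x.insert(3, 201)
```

list.insert() returns None

NoneType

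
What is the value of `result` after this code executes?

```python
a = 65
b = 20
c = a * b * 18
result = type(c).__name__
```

a is int; b is int; c is int; result = 'int'

'int'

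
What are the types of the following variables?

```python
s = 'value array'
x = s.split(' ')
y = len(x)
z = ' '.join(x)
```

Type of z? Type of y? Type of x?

str.join() returns str; len() returns int; str.split() returns list

str, int, list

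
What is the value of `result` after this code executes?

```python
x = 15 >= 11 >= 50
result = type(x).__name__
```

x is bool; result = 'bool'

'bool'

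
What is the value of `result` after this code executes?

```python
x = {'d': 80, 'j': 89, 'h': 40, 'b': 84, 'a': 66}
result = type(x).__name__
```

x is dict; result = 'dict'

'dict'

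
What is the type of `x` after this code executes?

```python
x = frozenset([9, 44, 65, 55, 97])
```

frozenset() returns frozenset

frozenset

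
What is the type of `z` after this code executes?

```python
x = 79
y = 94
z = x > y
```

Comparison returns bool

bool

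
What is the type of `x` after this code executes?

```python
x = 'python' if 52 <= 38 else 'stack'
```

Both branches of conditional are str

str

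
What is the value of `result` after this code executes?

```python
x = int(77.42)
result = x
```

x = 77; result = 77

77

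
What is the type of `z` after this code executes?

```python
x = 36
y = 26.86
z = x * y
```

int * float = float

float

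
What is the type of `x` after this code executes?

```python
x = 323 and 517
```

'and' with truthy values returns last operand (int)

int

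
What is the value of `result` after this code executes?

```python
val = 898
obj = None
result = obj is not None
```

val = 898; obj = None; result = False

False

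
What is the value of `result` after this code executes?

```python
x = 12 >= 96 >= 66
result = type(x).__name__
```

x is bool; result = 'bool'

'bool'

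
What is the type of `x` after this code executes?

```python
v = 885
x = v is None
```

'is' comparison returns bool

bool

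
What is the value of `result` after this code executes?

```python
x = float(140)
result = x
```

x = 140.0; result = 140.0

140.0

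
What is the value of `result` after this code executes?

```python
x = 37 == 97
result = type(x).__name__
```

x is bool; result = 'bool'

'bool'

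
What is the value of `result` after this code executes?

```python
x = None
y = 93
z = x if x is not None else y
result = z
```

x = None; y = 93; z = 93; result = 93

93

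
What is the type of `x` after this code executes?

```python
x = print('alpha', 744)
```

print() returns None

NoneType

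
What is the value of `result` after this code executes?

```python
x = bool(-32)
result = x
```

x = True; result = True

True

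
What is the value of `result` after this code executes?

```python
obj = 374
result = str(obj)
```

obj = 374; result = '374'

'374'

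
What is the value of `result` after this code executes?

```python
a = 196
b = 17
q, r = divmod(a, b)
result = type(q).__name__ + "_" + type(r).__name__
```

a is int; b is int; q is int; r is int; result = 'int_int'

'int_int'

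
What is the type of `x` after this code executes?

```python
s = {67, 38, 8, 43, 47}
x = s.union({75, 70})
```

set.union() returns a new set

set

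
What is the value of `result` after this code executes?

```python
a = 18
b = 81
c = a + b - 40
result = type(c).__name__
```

a is int; b is int; c is int; result = 'int'

'int'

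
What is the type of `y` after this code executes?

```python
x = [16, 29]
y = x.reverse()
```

list.reverse() returns None

NoneType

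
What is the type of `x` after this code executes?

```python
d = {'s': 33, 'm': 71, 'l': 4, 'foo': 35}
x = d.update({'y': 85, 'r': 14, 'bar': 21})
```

dict.update() returns None

NoneType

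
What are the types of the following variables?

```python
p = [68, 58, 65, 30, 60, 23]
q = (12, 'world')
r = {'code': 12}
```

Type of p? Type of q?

p is assigned a list literal (square brackets); q is assigned a tuple (parenthesized, comma-separated values)

list, tuple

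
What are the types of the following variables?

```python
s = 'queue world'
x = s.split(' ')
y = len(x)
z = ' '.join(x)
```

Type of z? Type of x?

str.join() returns str; str.split() returns list

str, list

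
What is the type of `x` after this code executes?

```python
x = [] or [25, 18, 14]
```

'or' returns first truthy value (list)

list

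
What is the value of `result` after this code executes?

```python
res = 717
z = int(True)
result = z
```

res = 717; z = 1; result = 1

1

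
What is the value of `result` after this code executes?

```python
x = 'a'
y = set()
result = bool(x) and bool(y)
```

x = 'a'; y = set(); result = False

False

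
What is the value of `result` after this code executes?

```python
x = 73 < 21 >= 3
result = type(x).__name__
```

x is bool; result = 'bool'

'bool'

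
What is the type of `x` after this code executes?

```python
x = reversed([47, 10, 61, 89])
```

reversed() on a list returns list_reverseiterator

list_reverseiterator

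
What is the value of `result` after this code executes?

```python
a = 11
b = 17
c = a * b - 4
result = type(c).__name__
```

a is int; b is int; c is int; result = 'int'

'int'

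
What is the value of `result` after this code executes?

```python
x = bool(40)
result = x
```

x = True; result = True

True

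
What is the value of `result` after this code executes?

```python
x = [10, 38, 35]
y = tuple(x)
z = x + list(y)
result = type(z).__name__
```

x is list; y is tuple; z is list; result = 'list'

'list'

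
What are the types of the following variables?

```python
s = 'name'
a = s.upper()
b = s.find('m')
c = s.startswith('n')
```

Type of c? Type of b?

startswith() returns bool; find() returns int

bool, int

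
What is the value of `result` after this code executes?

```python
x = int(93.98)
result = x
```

x = 93; result = 93

93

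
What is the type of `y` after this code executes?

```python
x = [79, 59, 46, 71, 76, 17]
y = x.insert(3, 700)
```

list.insert() returns None

NoneType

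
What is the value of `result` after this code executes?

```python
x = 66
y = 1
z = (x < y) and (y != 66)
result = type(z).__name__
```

x is int; y is int; z is bool; result = 'bool'

'bool'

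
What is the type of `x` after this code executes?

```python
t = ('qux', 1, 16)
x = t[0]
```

Index 0 of tuple is a str literal

str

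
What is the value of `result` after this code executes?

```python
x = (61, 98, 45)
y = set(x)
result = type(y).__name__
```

x is tuple; y is set; result = 'set'

'set'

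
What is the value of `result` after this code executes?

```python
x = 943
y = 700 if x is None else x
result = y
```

x = 943; y = 943; result = 943

943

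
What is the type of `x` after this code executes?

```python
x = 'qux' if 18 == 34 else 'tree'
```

Both branches of conditional are str

str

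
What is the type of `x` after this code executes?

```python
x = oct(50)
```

oct() returns str representation

str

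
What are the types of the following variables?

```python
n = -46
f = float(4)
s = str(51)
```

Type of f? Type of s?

f is assigned the result of calling float(), which returns a float; s is assigned the result of calling str(), which returns a str

float, str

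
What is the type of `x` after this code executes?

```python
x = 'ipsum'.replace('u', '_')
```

str.replace() returns str

str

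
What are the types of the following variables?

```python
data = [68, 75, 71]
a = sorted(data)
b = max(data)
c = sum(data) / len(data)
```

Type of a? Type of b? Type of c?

sorted() returns list; max of ints returns int; int / int = float

list, int, float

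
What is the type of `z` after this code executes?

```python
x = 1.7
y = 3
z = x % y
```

float % int = float

float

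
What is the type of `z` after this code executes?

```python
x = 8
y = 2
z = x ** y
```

positive int ** positive int = int

int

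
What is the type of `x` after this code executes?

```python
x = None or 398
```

'or' with None returns the other truthy value

int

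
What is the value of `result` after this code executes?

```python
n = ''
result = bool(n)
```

n = ''; result = False

False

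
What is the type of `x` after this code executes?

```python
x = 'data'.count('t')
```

str.count() returns int

int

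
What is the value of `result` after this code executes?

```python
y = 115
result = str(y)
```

y = 115; result = '115'

'115'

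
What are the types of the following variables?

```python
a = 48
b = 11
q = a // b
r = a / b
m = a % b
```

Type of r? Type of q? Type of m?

/ returns float; // returns int; % of ints returns int

float, int, int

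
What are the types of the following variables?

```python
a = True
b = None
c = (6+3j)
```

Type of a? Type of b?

a is assigned the constant True, which has type bool; b is assigned None, whose type is NoneType

bool, NoneType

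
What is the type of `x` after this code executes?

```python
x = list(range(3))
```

list(range()) returns list

list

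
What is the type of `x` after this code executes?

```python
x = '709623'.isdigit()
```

str.isdigit() returns bool

bool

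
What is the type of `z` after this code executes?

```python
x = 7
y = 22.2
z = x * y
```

int * float = float

float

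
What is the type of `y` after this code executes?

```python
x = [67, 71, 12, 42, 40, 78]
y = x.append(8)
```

list.append() returns None (mutates in place)

NoneType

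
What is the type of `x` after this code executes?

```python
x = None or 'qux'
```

'or' with None returns the other truthy value (str)

str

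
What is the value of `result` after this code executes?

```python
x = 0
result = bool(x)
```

x = 0; result = False

False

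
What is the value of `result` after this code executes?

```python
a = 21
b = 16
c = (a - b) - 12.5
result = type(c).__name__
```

a is int; b is int; c is float; result = 'float'

'float'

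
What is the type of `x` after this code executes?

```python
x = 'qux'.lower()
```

str.lower() returns str

str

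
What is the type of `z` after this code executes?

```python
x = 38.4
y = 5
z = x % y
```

float % int = float

float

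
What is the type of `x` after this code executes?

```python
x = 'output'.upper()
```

str.upper() returns str

str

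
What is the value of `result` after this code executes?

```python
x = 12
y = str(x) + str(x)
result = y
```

x = 12; y = '1212'; result = '1212'

'1212'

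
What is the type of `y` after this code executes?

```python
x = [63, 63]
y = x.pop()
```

list.pop() returns the popped element

int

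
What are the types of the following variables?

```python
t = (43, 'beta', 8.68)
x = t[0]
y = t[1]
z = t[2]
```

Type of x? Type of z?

tuple[0] is int; tuple[2] is float

int, float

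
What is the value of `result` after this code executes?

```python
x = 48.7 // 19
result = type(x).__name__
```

x is float; result = 'float'

'float'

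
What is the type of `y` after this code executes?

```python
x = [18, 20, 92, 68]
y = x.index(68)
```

list.index() returns int

int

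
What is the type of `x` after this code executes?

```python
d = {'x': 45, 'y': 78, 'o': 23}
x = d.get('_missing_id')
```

dict.get() returns None when key not found

NoneType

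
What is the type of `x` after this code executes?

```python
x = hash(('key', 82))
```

hash() returns int

int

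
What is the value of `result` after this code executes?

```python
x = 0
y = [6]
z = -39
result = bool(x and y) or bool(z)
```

x = 0; y = [6]; z = -39; result = True

True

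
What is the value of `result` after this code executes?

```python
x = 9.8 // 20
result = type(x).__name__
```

x is float; result = 'float'

'float'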